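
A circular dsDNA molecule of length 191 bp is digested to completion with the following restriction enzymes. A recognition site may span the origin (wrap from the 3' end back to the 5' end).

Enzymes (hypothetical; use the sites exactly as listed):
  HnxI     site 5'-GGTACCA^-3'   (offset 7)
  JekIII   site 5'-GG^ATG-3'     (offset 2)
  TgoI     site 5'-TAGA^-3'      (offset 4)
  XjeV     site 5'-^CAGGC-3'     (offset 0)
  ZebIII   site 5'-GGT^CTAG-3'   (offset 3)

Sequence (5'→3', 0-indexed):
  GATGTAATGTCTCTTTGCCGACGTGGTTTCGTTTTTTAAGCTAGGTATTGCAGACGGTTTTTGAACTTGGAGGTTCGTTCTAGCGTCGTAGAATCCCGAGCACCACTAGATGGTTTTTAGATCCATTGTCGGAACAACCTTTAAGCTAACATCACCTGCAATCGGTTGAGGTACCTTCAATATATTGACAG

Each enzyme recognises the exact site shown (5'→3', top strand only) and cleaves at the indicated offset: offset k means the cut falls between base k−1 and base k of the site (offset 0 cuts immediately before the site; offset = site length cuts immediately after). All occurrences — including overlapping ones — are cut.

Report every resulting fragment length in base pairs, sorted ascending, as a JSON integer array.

[11,18,71,91]

Scan for sites:
  HnxI (GGTACCA, off=7): no sites
  JekIII (GGATG, off=2): starts [190] → cuts [1]
  TgoI (TAGA, off=4): starts [88, 106, 117] → cuts [92, 110, 121]
  XjeV (CAGGC, off=0): no sites
  ZebIII (GGTCTAG, off=3): no sites

Pooled cuts: [1, 92, 110, 121]

Fragment lengths:
  1→92: 91 bp
  92→110: 18 bp
  110→121: 11 bp
  121→1 (wrap): 191-121+1 = 71 bp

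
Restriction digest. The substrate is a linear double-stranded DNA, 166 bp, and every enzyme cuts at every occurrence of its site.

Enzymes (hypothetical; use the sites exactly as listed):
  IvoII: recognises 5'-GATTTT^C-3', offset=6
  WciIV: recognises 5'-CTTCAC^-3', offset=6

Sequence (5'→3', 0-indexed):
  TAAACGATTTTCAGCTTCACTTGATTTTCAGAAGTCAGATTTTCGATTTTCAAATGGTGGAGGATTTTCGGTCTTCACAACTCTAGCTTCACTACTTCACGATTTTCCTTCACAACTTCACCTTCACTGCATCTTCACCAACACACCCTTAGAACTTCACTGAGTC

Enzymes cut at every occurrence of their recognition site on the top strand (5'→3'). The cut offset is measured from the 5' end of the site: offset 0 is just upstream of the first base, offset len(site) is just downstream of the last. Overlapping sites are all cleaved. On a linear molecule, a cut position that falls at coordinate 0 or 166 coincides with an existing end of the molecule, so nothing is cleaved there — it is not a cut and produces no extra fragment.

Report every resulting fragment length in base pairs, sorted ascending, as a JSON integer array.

Scan for sites:
  IvoII GATTTTC/6: at [5, 22, 37, 44, 62, 100] ⇒ [11, 28, 43, 50, 68, 106]
  WciIV CTTCAC/6: at [14, 72, 86, 94, 107, 115, 121, 132, 154] ⇒ [20, 78, 92, 100, 113, 121, 127, 138, 160]

Pooled cuts: [11, 20, 28, 43, 50, 68, 78, 92, 100, 106, 113, 121, 127, 138, 160]

Fragments:
  [0,11): 11 bp
  [11,20): 9 bp
  [20,28): 8 bp
  [28,43): 15 bp
  [43,50): 7 bp
  [50,68): 18 bp
  [68,78): 10 bp
  [78,92): 14 bp
  [92,100): 8 bp
  [100,106): 6 bp
  [106,113): 7 bp
  [113,121): 8 bp
  [121,127): 6 bp
  [127,138): 11 bp
  [138,160): 22 bp
  [160,166): 6 bp

[6,6,6,7,7,8,8,8,9,10,11,11,14,15,18,22]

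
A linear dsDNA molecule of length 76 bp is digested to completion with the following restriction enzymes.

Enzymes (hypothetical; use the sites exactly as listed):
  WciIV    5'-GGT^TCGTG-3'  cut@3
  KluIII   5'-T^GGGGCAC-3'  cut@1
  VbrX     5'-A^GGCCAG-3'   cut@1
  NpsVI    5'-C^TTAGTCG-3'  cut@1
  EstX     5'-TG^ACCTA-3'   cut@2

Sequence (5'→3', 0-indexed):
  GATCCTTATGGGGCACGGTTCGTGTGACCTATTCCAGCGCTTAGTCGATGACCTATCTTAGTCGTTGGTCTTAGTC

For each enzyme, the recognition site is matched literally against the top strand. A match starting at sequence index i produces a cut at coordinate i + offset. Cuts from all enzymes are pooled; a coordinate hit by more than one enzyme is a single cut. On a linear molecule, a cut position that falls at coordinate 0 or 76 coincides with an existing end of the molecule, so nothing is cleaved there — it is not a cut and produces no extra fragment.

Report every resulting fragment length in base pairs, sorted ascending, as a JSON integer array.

[7,7,9,10,10,14,19]

Site scan:
  WciIV (GGTTCGTG, off=3): starts [16] → cuts [19]
  KluIII (TGGGGCAC, off=1): starts [8] → cuts [9]
  VbrX (AGGCCAG, off=1): no sites
  NpsVI (CTTAGTCG, off=1): starts [39, 56] → cuts [40, 57]
  EstX (TGACCTA, off=2): starts [24, 48] → cuts [26, 50]

Pooled cuts: [9, 19, 26, 40, 50, 57]

Fragment lengths:
  [0,9): 9 bp
  [9,19): 10 bp
  [19,26): 7 bp
  [26,40): 14 bp
  [40,50): 10 bp
  [50,57): 7 bp
  [57,76): 19 bp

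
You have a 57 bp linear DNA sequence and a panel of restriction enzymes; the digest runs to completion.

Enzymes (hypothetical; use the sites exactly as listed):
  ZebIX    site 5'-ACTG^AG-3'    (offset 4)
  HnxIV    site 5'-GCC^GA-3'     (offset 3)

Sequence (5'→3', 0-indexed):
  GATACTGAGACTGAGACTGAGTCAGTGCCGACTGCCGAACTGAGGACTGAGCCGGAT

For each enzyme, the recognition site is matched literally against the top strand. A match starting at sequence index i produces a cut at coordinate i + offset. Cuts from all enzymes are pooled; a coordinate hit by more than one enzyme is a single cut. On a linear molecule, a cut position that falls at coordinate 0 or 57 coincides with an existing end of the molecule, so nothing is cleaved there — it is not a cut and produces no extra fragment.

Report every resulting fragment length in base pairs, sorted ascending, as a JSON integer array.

Site scan:
  ZebIX ACTGAG/4: at [3, 9, 15, 38, 45] ⇒ [7, 13, 19, 42, 49]
  HnxIV GCCGA/3: at [26, 33] ⇒ [29, 36]

All cut coordinates (distinct, sorted): [7, 13, 19, 29, 36, 42, 49]

Fragment lengths:
  [0,7): 7 bp
  [7,13): 6 bp
  [13,19): 6 bp
  [19,29): 10 bp
  [29,36): 7 bp
  [36,42): 6 bp
  [42,49): 7 bp
  [49,57): 8 bp

[6,6,6,7,7,7,8,10]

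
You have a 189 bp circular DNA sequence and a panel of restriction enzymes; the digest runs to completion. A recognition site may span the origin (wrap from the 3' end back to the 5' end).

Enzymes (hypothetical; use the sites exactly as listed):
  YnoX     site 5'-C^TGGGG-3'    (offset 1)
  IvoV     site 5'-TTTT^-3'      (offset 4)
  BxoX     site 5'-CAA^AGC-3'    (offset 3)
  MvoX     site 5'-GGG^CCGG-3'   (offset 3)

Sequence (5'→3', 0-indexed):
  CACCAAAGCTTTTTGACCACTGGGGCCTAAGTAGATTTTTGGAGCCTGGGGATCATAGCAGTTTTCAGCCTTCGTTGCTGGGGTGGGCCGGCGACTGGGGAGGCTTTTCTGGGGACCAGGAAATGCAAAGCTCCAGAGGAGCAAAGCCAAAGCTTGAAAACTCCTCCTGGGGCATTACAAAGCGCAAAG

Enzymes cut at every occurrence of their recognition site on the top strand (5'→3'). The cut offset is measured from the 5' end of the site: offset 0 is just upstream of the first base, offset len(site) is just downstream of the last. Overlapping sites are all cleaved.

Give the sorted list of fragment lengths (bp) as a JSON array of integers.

[1,1,1,6,6,6,7,7,8,8,9,13,13,13,16,17,19,19,19]

Per-enzyme occurrences:
  YnoX (CTGGGG, off=1): starts [19, 45, 77, 94, 108, 166] → cuts [20, 46, 78, 95, 109, 167]
  IvoV (TTTT, off=4): starts [9, 10, 35, 36, 61, 104] → cuts [13, 14, 39, 40, 65, 108]
  BxoX (CAAAGC, off=3): starts [3, 125, 141, 147, 177, 184] → cuts [6, 128, 144, 150, 180, 187]
  MvoX (GGGCCGG, off=3): starts [84] → cuts [87]

All cut coordinates (distinct, sorted): [6, 13, 14, 20, 39, 40, 46, 65, 78, 87, 95, 108, 109, 128, 144, 150, 167, 180, 187]

Fragments:
  6→13: 7 bp
  13→14: 1 bp
  14→20: 6 bp
  20→39: 19 bp
  39→40: 1 bp
  40→46: 6 bp
  46→65: 19 bp
  65→78: 13 bp
  78→87: 9 bp
  87→95: 8 bp
  95→108: 13 bp
  108→109: 1 bp
  109→128: 19 bp
  128→144: 16 bp
  144→150: 6 bp
  150→167: 17 bp
  167→180: 13 bp
  180→187: 7 bp
  187→6 (wrap): 189-187+6 = 8 bp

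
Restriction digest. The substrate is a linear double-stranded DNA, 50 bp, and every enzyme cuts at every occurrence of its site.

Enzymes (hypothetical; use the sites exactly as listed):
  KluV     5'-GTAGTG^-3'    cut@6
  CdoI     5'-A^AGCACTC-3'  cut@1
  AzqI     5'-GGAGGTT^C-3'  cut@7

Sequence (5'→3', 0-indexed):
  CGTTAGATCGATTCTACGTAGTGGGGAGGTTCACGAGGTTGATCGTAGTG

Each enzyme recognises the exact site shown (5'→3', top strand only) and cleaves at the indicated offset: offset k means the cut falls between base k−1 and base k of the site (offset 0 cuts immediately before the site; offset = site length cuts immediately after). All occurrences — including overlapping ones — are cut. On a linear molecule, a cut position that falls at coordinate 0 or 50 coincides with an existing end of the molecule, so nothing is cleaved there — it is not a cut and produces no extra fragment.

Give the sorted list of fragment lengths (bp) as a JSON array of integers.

[8,19,23]

Per-enzyme occurrences:
  KluV (GTAGTG, off=6): starts [17, 44] → cuts [23] (position 50 is a terminus of the linear molecule — no cut)
  CdoI (AAGCACTC, off=1): no sites
  AzqI (GGAGGTTC, off=7): starts [24] → cuts [31]

Pooled cuts: [23, 31]

Fragment lengths:
  [0,23): 23 bp
  [23,31): 8 bp
  [31,50): 19 bp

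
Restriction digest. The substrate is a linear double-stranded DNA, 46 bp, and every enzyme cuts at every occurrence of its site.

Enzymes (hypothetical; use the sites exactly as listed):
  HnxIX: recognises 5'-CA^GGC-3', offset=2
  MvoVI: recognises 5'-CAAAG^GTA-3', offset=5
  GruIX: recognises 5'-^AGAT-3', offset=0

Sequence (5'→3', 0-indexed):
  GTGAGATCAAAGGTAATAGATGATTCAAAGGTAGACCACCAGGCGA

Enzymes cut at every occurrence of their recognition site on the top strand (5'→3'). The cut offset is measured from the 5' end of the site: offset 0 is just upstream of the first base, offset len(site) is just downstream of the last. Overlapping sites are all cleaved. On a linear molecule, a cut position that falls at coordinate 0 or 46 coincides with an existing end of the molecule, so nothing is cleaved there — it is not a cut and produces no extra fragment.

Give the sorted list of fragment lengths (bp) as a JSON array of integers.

[3,5,5,9,11,13]

Scan for sites:
  HnxIX (CAGGC, off=2): starts [39] → cuts [41]
  MvoVI (CAAAGGTA, off=5): starts [7, 25] → cuts [12, 30]
  GruIX (AGAT, off=0): starts [3, 17] → cuts [3, 17]

Pooled cuts: [3, 12, 17, 30, 41]

Fragments:
  [0,3): 3 bp
  [3,12): 9 bp
  [12,17): 5 bp
  [17,30): 13 bp
  [30,41): 11 bp
  [41,46): 5 bp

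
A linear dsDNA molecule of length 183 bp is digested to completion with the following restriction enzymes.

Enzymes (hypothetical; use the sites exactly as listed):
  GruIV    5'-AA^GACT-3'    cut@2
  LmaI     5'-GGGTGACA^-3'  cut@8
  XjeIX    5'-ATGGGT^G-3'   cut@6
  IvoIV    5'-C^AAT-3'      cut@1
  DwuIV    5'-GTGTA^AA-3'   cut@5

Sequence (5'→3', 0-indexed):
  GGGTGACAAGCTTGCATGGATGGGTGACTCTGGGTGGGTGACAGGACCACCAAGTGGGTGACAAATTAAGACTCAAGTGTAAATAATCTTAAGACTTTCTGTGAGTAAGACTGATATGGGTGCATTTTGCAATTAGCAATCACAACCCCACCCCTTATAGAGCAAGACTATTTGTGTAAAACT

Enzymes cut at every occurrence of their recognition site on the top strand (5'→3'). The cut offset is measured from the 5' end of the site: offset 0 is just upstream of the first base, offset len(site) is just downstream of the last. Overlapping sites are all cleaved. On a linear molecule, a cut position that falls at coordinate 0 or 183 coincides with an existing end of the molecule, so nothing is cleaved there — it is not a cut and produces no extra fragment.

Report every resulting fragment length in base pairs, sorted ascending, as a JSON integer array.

Per-enzyme occurrences:
  GruIV (AAGACT, off=2): starts [67, 90, 106, 163] → cuts [69, 92, 108, 165]
  LmaI (GGGTGACA, off=8): starts [0, 35, 55] → cuts [8, 43, 63]
  XjeIX (ATGGGTG, off=6): starts [19, 115] → cuts [25, 121]
  IvoIV (CAAT, off=1): starts [129, 136] → cuts [130, 137]
  DwuIV (GTGTAAA, off=5): starts [76, 173] → cuts [81, 178]

All cut coordinates (distinct, sorted): [8, 25, 43, 63, 69, 81, 92, 108, 121, 130, 137, 165, 178]

Fragment lengths:
  [0,8): 8 bp
  [8,25): 17 bp
  [25,43): 18 bp
  [43,63): 20 bp
  [63,69): 6 bp
  [69,81): 12 bp
  [81,92): 11 bp
  [92,108): 16 bp
  [108,121): 13 bp
  [121,130): 9 bp
  [130,137): 7 bp
  [137,165): 28 bp
  [165,178): 13 bp
  [178,183): 5 bp

[5,6,7,8,9,11,12,13,13,16,17,18,20,28]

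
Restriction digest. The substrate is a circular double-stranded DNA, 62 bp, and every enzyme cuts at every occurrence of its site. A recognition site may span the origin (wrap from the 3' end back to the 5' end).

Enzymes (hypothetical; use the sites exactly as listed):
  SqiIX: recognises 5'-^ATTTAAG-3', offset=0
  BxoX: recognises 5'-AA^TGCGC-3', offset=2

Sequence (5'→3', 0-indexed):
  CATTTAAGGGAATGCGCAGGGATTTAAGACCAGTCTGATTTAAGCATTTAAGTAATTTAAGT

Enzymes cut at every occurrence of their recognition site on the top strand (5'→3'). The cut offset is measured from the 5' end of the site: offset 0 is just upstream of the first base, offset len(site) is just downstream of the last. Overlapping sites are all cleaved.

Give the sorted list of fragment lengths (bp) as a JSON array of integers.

Per-enzyme occurrences:
  SqiIX ATTTAAG/0: at [1, 21, 37, 45, 54] ⇒ [1, 21, 37, 45, 54]
  BxoX AATGCGC/2: at [10] ⇒ [12]

Pooled cuts: [1, 12, 21, 37, 45, 54]

Fragment lengths:
  1→12: 11 bp
  12→21: 9 bp
  21→37: 16 bp
  37→45: 8 bp
  45→54: 9 bp
  54→1 (wrap): 62-54+1 = 9 bp

[8,9,9,9,11,16]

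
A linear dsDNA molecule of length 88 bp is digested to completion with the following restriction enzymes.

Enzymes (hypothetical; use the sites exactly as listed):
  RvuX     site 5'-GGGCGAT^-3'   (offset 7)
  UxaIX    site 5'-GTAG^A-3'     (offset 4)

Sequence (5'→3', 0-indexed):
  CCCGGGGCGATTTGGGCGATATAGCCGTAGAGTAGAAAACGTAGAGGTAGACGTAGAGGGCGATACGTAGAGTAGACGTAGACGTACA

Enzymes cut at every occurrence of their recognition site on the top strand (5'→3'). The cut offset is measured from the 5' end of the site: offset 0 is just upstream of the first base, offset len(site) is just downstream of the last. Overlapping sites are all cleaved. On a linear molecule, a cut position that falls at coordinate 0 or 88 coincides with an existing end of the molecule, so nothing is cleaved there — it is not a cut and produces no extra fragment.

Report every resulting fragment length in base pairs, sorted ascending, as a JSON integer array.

[5,5,6,6,6,6,7,8,9,9,10,11]

Per-enzyme occurrences:
  RvuX GGGCGAT/7: at [4, 13, 57] ⇒ [11, 20, 64]
  UxaIX GTAGA/4: at [26, 31, 40, 46, 52, 66, 71, 77] ⇒ [30, 35, 44, 50, 56, 70, 75, 81]

All cut coordinates (distinct, sorted): [11, 20, 30, 35, 44, 50, 56, 64, 70, 75, 81]

Fragment lengths:
  [0,11): 11 bp
  [11,20): 9 bp
  [20,30): 10 bp
  [30,35): 5 bp
  [35,44): 9 bp
  [44,50): 6 bp
  [50,56): 6 bp
  [56,64): 8 bp
  [64,70): 6 bp
  [70,75): 5 bp
  [75,81): 6 bp
  [81,88): 7 bp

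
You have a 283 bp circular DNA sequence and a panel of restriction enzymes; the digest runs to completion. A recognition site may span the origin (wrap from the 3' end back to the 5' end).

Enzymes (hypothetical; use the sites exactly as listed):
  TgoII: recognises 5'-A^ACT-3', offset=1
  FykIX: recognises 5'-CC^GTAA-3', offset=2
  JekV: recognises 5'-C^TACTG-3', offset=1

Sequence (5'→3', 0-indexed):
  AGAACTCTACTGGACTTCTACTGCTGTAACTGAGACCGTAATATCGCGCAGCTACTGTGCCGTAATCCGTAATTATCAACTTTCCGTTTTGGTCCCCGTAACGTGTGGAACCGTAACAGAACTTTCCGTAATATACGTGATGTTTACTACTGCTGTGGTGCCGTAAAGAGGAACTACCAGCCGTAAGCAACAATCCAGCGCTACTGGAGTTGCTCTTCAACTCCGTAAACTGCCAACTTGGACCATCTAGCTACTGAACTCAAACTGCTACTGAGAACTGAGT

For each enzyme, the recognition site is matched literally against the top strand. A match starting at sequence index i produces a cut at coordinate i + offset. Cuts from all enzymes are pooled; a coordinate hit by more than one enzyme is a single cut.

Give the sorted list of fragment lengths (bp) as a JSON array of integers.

Per-enzyme occurrences:
  TgoII AACT/1: at [2, 27, 77, 119, 171, 218, 227, 234, 256, 262, 275] ⇒ [3, 28, 78, 120, 172, 219, 228, 235, 257, 263, 276]
  FykIX CCGTAA/2: at [35, 59, 66, 95, 110, 125, 160, 180, 222] ⇒ [37, 61, 68, 97, 112, 127, 162, 182, 224]
  JekV CTACTG/1: at [6, 17, 51, 146, 200, 250, 267] ⇒ [7, 18, 52, 147, 201, 251, 268]

Pooled cuts: [3, 7, 18, 28, 37, 52, 61, 68, 78, 97, 112, 120, 127, 147, 162, 172, 182, 201, 219, 224, 228, 235, 251, 257, 263, 268, 276]

Fragment lengths:
  3→7: 4 bp
  7→18: 11 bp
  18→28: 10 bp
  28→37: 9 bp
  37→52: 15 bp
  52→61: 9 bp
  61→68: 7 bp
  68→78: 10 bp
  78→97: 19 bp
  97→112: 15 bp
  112→120: 8 bp
  120→127: 7 bp
  127→147: 20 bp
  147→162: 15 bp
  162→172: 10 bp
  172→182: 10 bp
  182→201: 19 bp
  201→219: 18 bp
  219→224: 5 bp
  224→228: 4 bp
  228→235: 7 bp
  235→251: 16 bp
  251→257: 6 bp
  257→263: 6 bp
  263→268: 5 bp
  268→276: 8 bp
  276→3 (wrap): 283-276+3 = 10 bp

[4,4,5,5,6,6,7,7,7,8,8,9,9,10,10,10,10,10,11,15,15,15,16,18,19,19,20]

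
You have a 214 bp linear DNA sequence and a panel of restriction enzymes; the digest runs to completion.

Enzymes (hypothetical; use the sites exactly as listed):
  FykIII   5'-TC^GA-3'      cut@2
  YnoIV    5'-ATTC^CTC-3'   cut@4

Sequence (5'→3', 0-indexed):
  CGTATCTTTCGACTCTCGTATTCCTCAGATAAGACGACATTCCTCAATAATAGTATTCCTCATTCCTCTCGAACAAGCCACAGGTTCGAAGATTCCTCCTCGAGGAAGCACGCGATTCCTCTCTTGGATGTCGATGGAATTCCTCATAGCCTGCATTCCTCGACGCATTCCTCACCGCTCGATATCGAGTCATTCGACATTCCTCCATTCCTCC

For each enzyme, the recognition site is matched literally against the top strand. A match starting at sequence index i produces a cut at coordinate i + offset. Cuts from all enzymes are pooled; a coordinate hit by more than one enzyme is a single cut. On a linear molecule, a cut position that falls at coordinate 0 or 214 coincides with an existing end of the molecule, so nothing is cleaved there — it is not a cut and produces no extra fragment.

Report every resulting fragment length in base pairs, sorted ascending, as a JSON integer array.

Per-enzyme occurrences:
  FykIII TCGA/2: at [8, 68, 85, 99, 130, 159, 178, 184, 193] ⇒ [10, 70, 87, 101, 132, 161, 180, 186, 195]
  YnoIV ATTCCTC/4: at [19, 38, 54, 61, 91, 114, 138, 154, 166, 198, 206] ⇒ [23, 42, 58, 65, 95, 118, 142, 158, 170, 202, 210]

Pooled cuts: [10, 23, 42, 58, 65, 70, 87, 95, 101, 118, 132, 142, 158, 161, 170, 180, 186, 195, 202, 210]

Fragment lengths:
  [0,10): 10 bp
  [10,23): 13 bp
  [23,42): 19 bp
  [42,58): 16 bp
  [58,65): 7 bp
  [65,70): 5 bp
  [70,87): 17 bp
  [87,95): 8 bp
  [95,101): 6 bp
  [101,118): 17 bp
  [118,132): 14 bp
  [132,142): 10 bp
  [142,158): 16 bp
  [158,161): 3 bp
  [161,170): 9 bp
  [170,180): 10 bp
  [180,186): 6 bp
  [186,195): 9 bp
  [195,202): 7 bp
  [202,210): 8 bp
  [210,214): 4 bp

[3,4,5,6,6,7,7,8,8,9,9,10,10,10,13,14,16,16,17,17,19]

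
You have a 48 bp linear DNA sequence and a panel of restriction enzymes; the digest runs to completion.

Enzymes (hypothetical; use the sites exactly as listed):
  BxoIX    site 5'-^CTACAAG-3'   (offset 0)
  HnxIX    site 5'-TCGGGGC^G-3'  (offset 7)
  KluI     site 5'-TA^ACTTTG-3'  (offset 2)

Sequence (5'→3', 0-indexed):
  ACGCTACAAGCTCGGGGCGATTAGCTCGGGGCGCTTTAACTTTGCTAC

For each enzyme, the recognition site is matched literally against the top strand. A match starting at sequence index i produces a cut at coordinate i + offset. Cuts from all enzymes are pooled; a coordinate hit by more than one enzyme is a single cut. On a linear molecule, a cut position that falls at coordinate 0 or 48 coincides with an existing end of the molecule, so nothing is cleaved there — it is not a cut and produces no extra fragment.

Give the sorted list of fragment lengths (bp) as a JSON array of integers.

Per-enzyme occurrences:
  BxoIX CTACAAG/0: at [3] ⇒ [3]
  HnxIX TCGGGGCG/7: at [11, 25] ⇒ [18, 32]
  KluI TAACTTTG/2: at [36] ⇒ [38]

All cut coordinates (distinct, sorted): [3, 18, 32, 38]

Fragment lengths:
  [0,3): 3 bp
  [3,18): 15 bp
  [18,32): 14 bp
  [32,38): 6 bp
  [38,48): 10 bp

[3,6,10,14,15]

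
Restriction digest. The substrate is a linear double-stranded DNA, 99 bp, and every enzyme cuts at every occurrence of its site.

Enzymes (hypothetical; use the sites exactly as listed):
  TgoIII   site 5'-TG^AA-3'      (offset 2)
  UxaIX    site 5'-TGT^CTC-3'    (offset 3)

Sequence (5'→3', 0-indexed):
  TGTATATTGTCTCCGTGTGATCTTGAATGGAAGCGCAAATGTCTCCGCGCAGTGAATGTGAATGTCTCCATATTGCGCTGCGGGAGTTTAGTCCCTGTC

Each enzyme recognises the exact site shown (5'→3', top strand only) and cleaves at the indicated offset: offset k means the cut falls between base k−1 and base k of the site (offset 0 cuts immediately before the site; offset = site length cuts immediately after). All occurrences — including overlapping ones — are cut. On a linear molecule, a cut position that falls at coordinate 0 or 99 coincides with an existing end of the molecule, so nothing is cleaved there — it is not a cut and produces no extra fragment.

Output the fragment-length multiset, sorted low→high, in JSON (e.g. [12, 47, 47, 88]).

[5,6,10,12,15,17,34]

Site scan:
  TgoIII (TGAA, off=2): starts [23, 52, 58] → cuts [25, 54, 60]
  UxaIX (TGTCTC, off=3): starts [7, 39, 62] → cuts [10, 42, 65]

Pooled cuts: [10, 25, 42, 54, 60, 65]

Fragment lengths:
  [0,10): 10 bp
  [10,25): 15 bp
  [25,42): 17 bp
  [42,54): 12 bp
  [54,60): 6 bp
  [60,65): 5 bp
  [65,99): 34 bp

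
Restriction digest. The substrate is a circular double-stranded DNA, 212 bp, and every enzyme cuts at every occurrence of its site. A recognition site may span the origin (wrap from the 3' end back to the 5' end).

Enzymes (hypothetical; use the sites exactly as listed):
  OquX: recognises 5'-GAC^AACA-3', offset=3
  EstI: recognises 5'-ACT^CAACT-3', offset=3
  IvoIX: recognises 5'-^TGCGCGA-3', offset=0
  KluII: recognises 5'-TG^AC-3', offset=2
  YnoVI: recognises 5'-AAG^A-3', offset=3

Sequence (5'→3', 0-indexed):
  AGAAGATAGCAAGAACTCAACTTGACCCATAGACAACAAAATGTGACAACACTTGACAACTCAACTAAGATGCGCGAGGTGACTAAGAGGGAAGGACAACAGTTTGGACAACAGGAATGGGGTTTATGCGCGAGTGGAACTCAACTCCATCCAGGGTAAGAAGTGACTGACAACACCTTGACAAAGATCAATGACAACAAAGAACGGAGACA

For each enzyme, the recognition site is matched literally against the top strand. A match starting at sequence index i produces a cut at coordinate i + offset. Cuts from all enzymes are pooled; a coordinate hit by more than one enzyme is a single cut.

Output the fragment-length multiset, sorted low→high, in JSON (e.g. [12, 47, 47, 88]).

Site scan:
  OquX GACAACA/3: at [31, 44, 94, 106, 168, 192] ⇒ [34, 47, 97, 109, 171, 195]
  EstI ACTCAACT/3: at [14, 58, 138] ⇒ [17, 61, 141]
  IvoIX TGCGCGA/0: at [70, 126] ⇒ [70, 126]
  KluII TGAC/2: at [22, 43, 53, 79, 163, 167, 178, 191] ⇒ [24, 45, 55, 81, 165, 169, 180, 193]
  YnoVI AAGA/3: at [2, 10, 66, 84, 157, 183, 199, 211] ⇒ [2, 5, 13, 69, 87, 160, 186, 202]

All cut coordinates (distinct, sorted): [2, 5, 13, 17, 24, 34, 45, 47, 55, 61, 69, 70, 81, 87, 97, 109, 126, 141, 160, 165, 169, 171, 180, 186, 193, 195, 202]

Fragment lengths:
  2→5: 3 bp
  5→13: 8 bp
  13→17: 4 bp
  17→24: 7 bp
  24→34: 10 bp
  34→45: 11 bp
  45→47: 2 bp
  47→55: 8 bp
  55→61: 6 bp
  61→69: 8 bp
  69→70: 1 bp
  70→81: 11 bp
  81→87: 6 bp
  87→97: 10 bp
  97→109: 12 bp
  109→126: 17 bp
  126→141: 15 bp
  141→160: 19 bp
  160→165: 5 bp
  165→169: 4 bp
  169→171: 2 bp
  171→180: 9 bp
  180→186: 6 bp
  186→193: 7 bp
  193→195: 2 bp
  195→202: 7 bp
  202→2 (wrap): 212-202+2 = 12 bp

[1,2,2,2,3,4,4,5,6,6,6,7,7,7,8,8,8,9,10,10,11,11,12,12,15,17,19]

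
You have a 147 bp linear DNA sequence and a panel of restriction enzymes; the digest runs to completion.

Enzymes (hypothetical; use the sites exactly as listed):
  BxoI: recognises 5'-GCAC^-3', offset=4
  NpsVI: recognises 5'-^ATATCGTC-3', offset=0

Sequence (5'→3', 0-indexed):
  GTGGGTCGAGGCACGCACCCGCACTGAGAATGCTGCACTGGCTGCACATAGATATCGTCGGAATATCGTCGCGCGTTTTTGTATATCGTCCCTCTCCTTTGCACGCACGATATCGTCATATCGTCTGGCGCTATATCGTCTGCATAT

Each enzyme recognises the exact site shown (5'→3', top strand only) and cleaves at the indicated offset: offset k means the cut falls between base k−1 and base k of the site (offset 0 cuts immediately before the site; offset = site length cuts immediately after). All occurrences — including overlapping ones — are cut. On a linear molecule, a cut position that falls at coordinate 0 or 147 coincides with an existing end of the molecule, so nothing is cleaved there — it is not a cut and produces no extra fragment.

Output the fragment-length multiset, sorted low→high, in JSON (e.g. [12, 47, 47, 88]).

Scan for sites:
  BxoI (GCAC, off=4): starts [10, 14, 20, 34, 43, 100, 104] → cuts [14, 18, 24, 38, 47, 104, 108]
  NpsVI (ATATCGTC, off=0): starts [51, 62, 82, 109, 117, 132] → cuts [51, 62, 82, 109, 117, 132]

All cut coordinates (distinct, sorted): [14, 18, 24, 38, 47, 51, 62, 82, 104, 108, 109, 117, 132]

Fragments:
  [0,14): 14 bp
  [14,18): 4 bp
  [18,24): 6 bp
  [24,38): 14 bp
  [38,47): 9 bp
  [47,51): 4 bp
  [51,62): 11 bp
  [62,82): 20 bp
  [82,104): 22 bp
  [104,108): 4 bp
  [108,109): 1 bp
  [109,117): 8 bp
  [117,132): 15 bp
  [132,147): 15 bp

[1,4,4,4,6,8,9,11,14,14,15,15,20,22]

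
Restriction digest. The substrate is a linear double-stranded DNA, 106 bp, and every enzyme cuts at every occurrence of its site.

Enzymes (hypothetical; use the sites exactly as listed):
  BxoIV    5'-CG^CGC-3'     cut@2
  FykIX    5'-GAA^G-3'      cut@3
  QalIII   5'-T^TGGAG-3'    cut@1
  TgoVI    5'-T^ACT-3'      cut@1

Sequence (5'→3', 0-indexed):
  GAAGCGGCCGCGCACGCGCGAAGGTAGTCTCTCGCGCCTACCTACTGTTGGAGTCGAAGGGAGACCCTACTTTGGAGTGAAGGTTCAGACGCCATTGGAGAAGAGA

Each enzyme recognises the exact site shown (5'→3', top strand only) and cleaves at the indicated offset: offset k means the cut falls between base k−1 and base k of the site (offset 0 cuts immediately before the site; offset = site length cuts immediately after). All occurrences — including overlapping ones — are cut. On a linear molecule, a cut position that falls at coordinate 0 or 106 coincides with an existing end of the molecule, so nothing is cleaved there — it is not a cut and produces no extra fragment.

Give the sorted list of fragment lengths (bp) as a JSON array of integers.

[3,4,4,5,6,6,7,7,9,9,10,10,12,14]

Site scan:
  BxoIV (CGCGC, off=2): starts [8, 14, 32] → cuts [10, 16, 34]
  FykIX (GAAG, off=3): starts [0, 19, 55, 78, 99] → cuts [3, 22, 58, 81, 102]
  QalIII (TTGGAG, off=1): starts [47, 71, 94] → cuts [48, 72, 95]
  TgoVI (TACT, off=1): starts [42, 67] → cuts [43, 68]

All cut coordinates (distinct, sorted): [3, 10, 16, 22, 34, 43, 48, 58, 68, 72, 81, 95, 102]

Fragments:
  [0,3): 3 bp
  [3,10): 7 bp
  [10,16): 6 bp
  [16,22): 6 bp
  [22,34): 12 bp
  [34,43): 9 bp
  [43,48): 5 bp
  [48,58): 10 bp
  [58,68): 10 bp
  [68,72): 4 bp
  [72,81): 9 bp
  [81,95): 14 bp
  [95,102): 7 bp
  [102,106): 4 bp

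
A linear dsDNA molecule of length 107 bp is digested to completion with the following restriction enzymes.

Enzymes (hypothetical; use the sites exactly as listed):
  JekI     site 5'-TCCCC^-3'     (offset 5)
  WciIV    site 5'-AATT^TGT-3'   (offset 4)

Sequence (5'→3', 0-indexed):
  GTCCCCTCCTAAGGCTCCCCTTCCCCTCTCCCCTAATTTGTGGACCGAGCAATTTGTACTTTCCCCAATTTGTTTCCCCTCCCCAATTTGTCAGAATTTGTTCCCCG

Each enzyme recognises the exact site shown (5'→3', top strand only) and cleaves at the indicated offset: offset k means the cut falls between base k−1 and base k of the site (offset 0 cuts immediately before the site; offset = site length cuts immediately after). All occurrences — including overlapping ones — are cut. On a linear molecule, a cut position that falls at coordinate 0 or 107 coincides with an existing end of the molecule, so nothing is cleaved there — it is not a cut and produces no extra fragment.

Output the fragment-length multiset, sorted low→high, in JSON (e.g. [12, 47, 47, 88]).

[1,4,4,5,5,6,6,7,8,9,10,12,14,16]

Scan for sites:
  JekI TCCCC/5: at [1, 15, 21, 28, 61, 74, 79, 101] ⇒ [6, 20, 26, 33, 66, 79, 84, 106]
  WciIV AATTTGT/4: at [34, 50, 66, 84, 94] ⇒ [38, 54, 70, 88, 98]

Pooled cuts: [6, 20, 26, 33, 38, 54, 66, 70, 79, 84, 88, 98, 106]

Fragment lengths:
  [0,6): 6 bp
  [6,20): 14 bp
  [20,26): 6 bp
  [26,33): 7 bp
  [33,38): 5 bp
  [38,54): 16 bp
  [54,66): 12 bp
  [66,70): 4 bp
  [70,79): 9 bp
  [79,84): 5 bp
  [84,88): 4 bp
  [88,98): 10 bp
  [98,106): 8 bp
  [106,107): 1 bp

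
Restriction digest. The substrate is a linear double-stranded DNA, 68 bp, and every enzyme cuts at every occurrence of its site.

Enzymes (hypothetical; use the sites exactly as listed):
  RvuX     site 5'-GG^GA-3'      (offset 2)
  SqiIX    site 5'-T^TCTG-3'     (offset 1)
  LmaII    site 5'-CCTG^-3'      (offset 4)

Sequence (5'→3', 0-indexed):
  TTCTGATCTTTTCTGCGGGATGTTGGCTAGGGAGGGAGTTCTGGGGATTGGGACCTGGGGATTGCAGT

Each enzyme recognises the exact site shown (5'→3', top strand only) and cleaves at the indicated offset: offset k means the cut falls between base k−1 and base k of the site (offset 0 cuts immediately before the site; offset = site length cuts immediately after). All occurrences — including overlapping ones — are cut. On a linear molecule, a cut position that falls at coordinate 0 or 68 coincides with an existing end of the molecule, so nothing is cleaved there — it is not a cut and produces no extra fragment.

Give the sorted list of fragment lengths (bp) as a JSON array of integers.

Per-enzyme occurrences:
  RvuX GGGA/2: at [16, 29, 33, 43, 49, 57] ⇒ [18, 31, 35, 45, 51, 59]
  SqiIX TTCTG/1: at [0, 10, 38] ⇒ [1, 11, 39]
  LmaII CCTG/4: at [53] ⇒ [57]

Pooled cuts: [1, 11, 18, 31, 35, 39, 45, 51, 57, 59]

Fragments:
  [0,1): 1 bp
  [1,11): 10 bp
  [11,18): 7 bp
  [18,31): 13 bp
  [31,35): 4 bp
  [35,39): 4 bp
  [39,45): 6 bp
  [45,51): 6 bp
  [51,57): 6 bp
  [57,59): 2 bp
  [59,68): 9 bp

[1,2,4,4,6,6,6,7,9,10,13]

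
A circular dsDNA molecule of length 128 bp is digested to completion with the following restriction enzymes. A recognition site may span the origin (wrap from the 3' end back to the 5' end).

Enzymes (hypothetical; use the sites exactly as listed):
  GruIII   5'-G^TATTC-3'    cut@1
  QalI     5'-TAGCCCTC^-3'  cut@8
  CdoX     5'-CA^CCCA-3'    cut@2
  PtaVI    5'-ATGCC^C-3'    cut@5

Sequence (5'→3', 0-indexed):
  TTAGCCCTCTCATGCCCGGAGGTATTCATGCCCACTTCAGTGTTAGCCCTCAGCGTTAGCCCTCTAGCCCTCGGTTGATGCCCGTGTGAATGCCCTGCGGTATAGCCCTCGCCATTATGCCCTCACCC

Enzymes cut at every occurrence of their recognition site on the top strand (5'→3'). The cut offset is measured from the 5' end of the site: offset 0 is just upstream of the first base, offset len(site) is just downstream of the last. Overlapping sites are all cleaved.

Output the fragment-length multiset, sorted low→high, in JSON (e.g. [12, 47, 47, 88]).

[6,7,8,10,10,11,12,13,16,16,19]

Site scan:
  GruIII (GTATTC, off=1): starts [21] → cuts [22]
  QalI (TAGCCCTC, off=8): starts [1, 43, 56, 64, 102] → cuts [9, 51, 64, 72, 110]
  CdoX (CACCCA, off=2): no sites
  PtaVI (ATGCCC, off=5): starts [11, 27, 77, 89, 116] → cuts [16, 32, 82, 94, 121]

Pooled cuts: [9, 16, 22, 32, 51, 64, 72, 82, 94, 110, 121]

Fragment lengths:
  9→16: 7 bp
  16→22: 6 bp
  22→32: 10 bp
  32→51: 19 bp
  51→64: 13 bp
  64→72: 8 bp
  72→82: 10 bp
  82→94: 12 bp
  94→110: 16 bp
  110→121: 11 bp
  121→9 (wrap): 128-121+9 = 16 bp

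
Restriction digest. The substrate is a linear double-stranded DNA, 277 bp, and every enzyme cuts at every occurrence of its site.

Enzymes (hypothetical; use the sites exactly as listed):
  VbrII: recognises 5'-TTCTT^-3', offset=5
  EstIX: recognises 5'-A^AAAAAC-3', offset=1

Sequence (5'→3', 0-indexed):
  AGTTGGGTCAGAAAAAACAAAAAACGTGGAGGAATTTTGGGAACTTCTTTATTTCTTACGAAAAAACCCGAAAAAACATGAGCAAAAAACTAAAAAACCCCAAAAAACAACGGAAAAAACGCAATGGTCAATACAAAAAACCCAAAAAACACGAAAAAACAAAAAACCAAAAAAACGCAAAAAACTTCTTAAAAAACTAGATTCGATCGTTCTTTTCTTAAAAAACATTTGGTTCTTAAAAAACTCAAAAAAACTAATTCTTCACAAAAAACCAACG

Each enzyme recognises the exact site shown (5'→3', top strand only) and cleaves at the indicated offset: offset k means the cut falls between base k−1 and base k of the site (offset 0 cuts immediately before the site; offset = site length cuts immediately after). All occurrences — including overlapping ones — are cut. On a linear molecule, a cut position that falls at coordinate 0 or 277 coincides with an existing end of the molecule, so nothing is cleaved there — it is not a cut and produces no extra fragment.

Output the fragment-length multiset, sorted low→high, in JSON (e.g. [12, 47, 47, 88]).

[1,1,1,4,4,5,7,7,8,8,9,9,9,10,10,10,10,11,11,12,12,13,14,17,21,23,30]

Site scan:
  VbrII TTCTT/5: at [44, 52, 185, 209, 214, 232, 257] ⇒ [49, 57, 190, 214, 219, 237, 262]
  EstIX AAAAAAC/1: at [11, 18, 60, 70, 83, 91, 101, 113, 134, 143, 153, 160, 169, 178, 190, 219, 237, 247, 265] ⇒ [12, 19, 61, 71, 84, 92, 102, 114, 135, 144, 154, 161, 170, 179, 191, 220, 238, 248, 266]

All cut coordinates (distinct, sorted): [12, 19, 49, 57, 61, 71, 84, 92, 102, 114, 135, 144, 154, 161, 170, 179, 190, 191, 214, 219, 220, 237, 238, 248, 262, 266]

Fragments:
  [0,12): 12 bp
  [12,19): 7 bp
  [19,49): 30 bp
  [49,57): 8 bp
  [57,61): 4 bp
  [61,71): 10 bp
  [71,84): 13 bp
  [84,92): 8 bp
  [92,102): 10 bp
  [102,114): 12 bp
  [114,135): 21 bp
  [135,144): 9 bp
  [144,154): 10 bp
  [154,161): 7 bp
  [161,170): 9 bp
  [170,179): 9 bp
  [179,190): 11 bp
  [190,191): 1 bp
  [191,214): 23 bp
  [214,219): 5 bp
  [219,220): 1 bp
  [220,237): 17 bp
  [237,238): 1 bp
  [238,248): 10 bp
  [248,262): 14 bp
  [262,266): 4 bp
  [266,277): 11 bp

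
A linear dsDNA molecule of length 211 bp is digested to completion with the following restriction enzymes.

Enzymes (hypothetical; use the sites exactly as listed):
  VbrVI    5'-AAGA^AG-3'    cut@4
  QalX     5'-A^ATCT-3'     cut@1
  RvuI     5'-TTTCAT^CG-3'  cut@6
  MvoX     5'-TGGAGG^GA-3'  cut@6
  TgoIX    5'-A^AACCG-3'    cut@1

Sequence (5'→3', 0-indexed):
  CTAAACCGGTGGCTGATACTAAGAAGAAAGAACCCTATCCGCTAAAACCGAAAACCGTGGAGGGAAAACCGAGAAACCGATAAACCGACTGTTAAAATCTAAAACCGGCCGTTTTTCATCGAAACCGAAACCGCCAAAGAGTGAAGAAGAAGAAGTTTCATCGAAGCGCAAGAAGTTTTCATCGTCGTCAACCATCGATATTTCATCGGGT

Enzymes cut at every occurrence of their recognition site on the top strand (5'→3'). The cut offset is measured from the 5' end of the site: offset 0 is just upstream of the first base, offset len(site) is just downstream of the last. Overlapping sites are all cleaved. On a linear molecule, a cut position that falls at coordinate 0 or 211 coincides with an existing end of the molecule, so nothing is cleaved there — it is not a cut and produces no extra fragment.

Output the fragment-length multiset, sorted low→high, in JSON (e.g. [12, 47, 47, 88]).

Site scan:
  VbrVI (AAGAAG, off=4): starts [20, 143, 146, 149, 169] → cuts [24, 147, 150, 153, 173]
  QalX (AATCT, off=1): starts [95] → cuts [96]
  RvuI (TTTCATCG, off=6): starts [113, 155, 176, 200] → cuts [119, 161, 182, 206]
  MvoX (TGGAGGGA, off=6): starts [57] → cuts [63]
  TgoIX (AAACCG, off=1): starts [2, 44, 51, 65, 73, 81, 101, 121, 127] → cuts [3, 45, 52, 66, 74, 82, 102, 122, 128]

Pooled cuts: [3, 24, 45, 52, 63, 66, 74, 82, 96, 102, 119, 122, 128, 147, 150, 153, 161, 173, 182, 206]

Fragment lengths:
  [0,3): 3 bp
  [3,24): 21 bp
  [24,45): 21 bp
  [45,52): 7 bp
  [52,63): 11 bp
  [63,66): 3 bp
  [66,74): 8 bp
  [74,82): 8 bp
  [82,96): 14 bp
  [96,102): 6 bp
  [102,119): 17 bp
  [119,122): 3 bp
  [122,128): 6 bp
  [128,147): 19 bp
  [147,150): 3 bp
  [150,153): 3 bp
  [153,161): 8 bp
  [161,173): 12 bp
  [173,182): 9 bp
  [182,206): 24 bp
  [206,211): 5 bp

[3,3,3,3,3,5,6,6,7,8,8,8,9,11,12,14,17,19,21,21,24]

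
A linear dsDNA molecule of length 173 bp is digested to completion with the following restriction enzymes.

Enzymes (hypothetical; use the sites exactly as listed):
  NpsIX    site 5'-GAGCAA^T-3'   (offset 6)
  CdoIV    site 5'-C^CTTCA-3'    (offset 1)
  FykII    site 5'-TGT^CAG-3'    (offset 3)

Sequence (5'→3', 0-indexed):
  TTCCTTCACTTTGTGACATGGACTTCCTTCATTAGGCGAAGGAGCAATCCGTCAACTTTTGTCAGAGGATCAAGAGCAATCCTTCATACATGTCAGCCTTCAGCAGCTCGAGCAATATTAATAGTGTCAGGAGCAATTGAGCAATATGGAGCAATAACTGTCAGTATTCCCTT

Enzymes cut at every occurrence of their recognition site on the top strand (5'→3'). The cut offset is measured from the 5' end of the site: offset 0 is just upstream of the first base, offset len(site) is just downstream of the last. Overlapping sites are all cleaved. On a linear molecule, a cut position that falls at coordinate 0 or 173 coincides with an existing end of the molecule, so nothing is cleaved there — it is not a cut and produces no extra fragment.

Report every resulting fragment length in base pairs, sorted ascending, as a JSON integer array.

[2,3,4,7,8,9,10,12,12,12,15,17,18,21,23]

Scan for sites:
  NpsIX GAGCAAT/6: at [41, 73, 109, 130, 138, 148] ⇒ [47, 79, 115, 136, 144, 154]
  CdoIV CCTTCA/1: at [2, 25, 80, 96] ⇒ [3, 26, 81, 97]
  FykII TGTCAG/3: at [59, 90, 124, 158] ⇒ [62, 93, 127, 161]

Pooled cuts: [3, 26, 47, 62, 79, 81, 93, 97, 115, 127, 136, 144, 154, 161]

Fragment lengths:
  [0,3): 3 bp
  [3,26): 23 bp
  [26,47): 21 bp
  [47,62): 15 bp
  [62,79): 17 bp
  [79,81): 2 bp
  [81,93): 12 bp
  [93,97): 4 bp
  [97,115): 18 bp
  [115,127): 12 bp
  [127,136): 9 bp
  [136,144): 8 bp
  [144,154): 10 bp
  [154,161): 7 bp
  [161,173): 12 bp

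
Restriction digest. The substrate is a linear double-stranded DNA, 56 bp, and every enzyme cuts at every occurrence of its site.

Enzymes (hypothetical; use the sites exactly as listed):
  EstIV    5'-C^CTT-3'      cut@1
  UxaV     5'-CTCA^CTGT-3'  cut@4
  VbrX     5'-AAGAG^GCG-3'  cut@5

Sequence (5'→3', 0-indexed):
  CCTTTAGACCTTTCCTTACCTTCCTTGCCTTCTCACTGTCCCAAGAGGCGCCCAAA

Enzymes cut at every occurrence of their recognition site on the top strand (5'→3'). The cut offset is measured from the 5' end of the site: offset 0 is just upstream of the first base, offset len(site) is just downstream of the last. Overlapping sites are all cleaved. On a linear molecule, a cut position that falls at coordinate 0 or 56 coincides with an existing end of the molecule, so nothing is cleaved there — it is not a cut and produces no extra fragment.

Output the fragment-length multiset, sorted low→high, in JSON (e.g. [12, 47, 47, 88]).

[1,4,5,5,5,7,8,9,12]

Scan for sites:
  EstIV (CCTT, off=1): starts [0, 8, 13, 18, 22, 27] → cuts [1, 9, 14, 19, 23, 28]
  UxaV (CTCACTGT, off=4): starts [31] → cuts [35]
  VbrX (AAGAGGCG, off=5): starts [42] → cuts [47]

Pooled cuts: [1, 9, 14, 19, 23, 28, 35, 47]

Fragments:
  [0,1): 1 bp
  [1,9): 8 bp
  [9,14): 5 bp
  [14,19): 5 bp
  [19,23): 4 bp
  [23,28): 5 bp
  [28,35): 7 bp
  [35,47): 12 bp
  [47,56): 9 bp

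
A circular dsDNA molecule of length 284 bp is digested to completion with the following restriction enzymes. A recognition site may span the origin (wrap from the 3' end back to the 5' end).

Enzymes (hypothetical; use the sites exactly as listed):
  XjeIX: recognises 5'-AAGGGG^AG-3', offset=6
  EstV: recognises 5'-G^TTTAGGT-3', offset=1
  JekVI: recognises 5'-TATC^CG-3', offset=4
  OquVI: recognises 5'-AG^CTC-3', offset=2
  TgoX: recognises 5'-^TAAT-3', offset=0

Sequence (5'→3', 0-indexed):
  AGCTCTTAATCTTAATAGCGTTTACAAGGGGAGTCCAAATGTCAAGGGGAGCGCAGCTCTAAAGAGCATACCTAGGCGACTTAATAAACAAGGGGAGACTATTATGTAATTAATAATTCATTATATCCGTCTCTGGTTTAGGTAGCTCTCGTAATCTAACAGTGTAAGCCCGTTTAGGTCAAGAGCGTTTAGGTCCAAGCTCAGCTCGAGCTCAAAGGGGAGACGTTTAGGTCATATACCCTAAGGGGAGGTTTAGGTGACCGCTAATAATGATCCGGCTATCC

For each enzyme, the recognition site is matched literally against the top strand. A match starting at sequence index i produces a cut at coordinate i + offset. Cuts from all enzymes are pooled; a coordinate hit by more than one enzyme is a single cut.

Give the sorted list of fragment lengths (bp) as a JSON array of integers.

Site scan:
  XjeIX (AAGGGGAG, off=6): starts [25, 43, 89, 214, 242] → cuts [31, 49, 95, 220, 248]
  EstV (GTTTAGGT, off=1): starts [135, 171, 186, 224, 250] → cuts [136, 172, 187, 225, 251]
  JekVI (TATCCG, off=4): starts [123] → cuts [127]
  OquVI (AGCTC, off=2): starts [0, 54, 143, 197, 202, 208] → cuts [2, 56, 145, 199, 204, 210]
  TgoX (TAAT, off=0): starts [6, 12, 81, 106, 110, 113, 151, 264, 267] → cuts [6, 12, 81, 106, 110, 113, 151, 264, 267]

All cut coordinates (distinct, sorted): [2, 6, 12, 31, 49, 56, 81, 95, 106, 110, 113, 127, 136, 145, 151, 172, 187, 199, 204, 210, 220, 225, 248, 251, 264, 267]

Fragments:
  2→6: 4 bp
  6→12: 6 bp
  12→31: 19 bp
  31→49: 18 bp
  49→56: 7 bp
  56→81: 25 bp
  81→95: 14 bp
  95→106: 11 bp
  106→110: 4 bp
  110→113: 3 bp
  113→127: 14 bp
  127→136: 9 bp
  136→145: 9 bp
  145→151: 6 bp
  151→172: 21 bp
  172→187: 15 bp
  187→199: 12 bp
  199→204: 5 bp
  204→210: 6 bp
  210→220: 10 bp
  220→225: 5 bp
  225→248: 23 bp
  248→251: 3 bp
  251→264: 13 bp
  264→267: 3 bp
  267→2 (wrap): 284-267+2 = 19 bp

[3,3,3,4,4,5,5,6,6,6,7,9,9,10,11,12,13,14,14,15,18,19,19,21,23,25]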